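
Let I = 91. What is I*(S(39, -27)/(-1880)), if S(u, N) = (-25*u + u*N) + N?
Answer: 37401/376 ≈ 99.471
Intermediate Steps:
S(u, N) = N - 25*u + N*u (S(u, N) = (-25*u + N*u) + N = N - 25*u + N*u)
I*(S(39, -27)/(-1880)) = 91*((-27 - 25*39 - 27*39)/(-1880)) = 91*((-27 - 975 - 1053)*(-1/1880)) = 91*(-2055*(-1/1880)) = 91*(411/376) = 37401/376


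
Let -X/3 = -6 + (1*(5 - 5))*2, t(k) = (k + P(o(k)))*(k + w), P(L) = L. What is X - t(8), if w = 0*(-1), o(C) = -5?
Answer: -6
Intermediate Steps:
w = 0
t(k) = k*(-5 + k) (t(k) = (k - 5)*(k + 0) = (-5 + k)*k = k*(-5 + k))
X = 18 (X = -3*(-6 + (1*(5 - 5))*2) = -3*(-6 + (1*0)*2) = -3*(-6 + 0*2) = -3*(-6 + 0) = -3*(-6) = 18)
X - t(8) = 18 - 8*(-5 + 8) = 18 - 8*3 = 18 - 1*24 = 18 - 24 = -6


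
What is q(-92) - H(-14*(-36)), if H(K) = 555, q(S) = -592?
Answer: -1147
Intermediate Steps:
q(-92) - H(-14*(-36)) = -592 - 1*555 = -592 - 555 = -1147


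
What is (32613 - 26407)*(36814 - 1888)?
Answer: 216750756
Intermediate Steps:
(32613 - 26407)*(36814 - 1888) = 6206*34926 = 216750756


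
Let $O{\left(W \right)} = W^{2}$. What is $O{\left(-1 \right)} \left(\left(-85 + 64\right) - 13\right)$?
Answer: $-34$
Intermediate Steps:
$O{\left(-1 \right)} \left(\left(-85 + 64\right) - 13\right) = \left(-1\right)^{2} \left(\left(-85 + 64\right) - 13\right) = 1 \left(-21 - 13\right) = 1 \left(-34\right) = -34$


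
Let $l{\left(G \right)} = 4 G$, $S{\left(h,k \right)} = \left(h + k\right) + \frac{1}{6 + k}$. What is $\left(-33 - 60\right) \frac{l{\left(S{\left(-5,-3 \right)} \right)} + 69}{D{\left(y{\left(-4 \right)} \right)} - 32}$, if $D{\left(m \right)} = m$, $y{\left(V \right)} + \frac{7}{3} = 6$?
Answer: $\frac{2139}{17} \approx 125.82$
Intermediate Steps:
$y{\left(V \right)} = \frac{11}{3}$ ($y{\left(V \right)} = - \frac{7}{3} + 6 = \frac{11}{3}$)
$S{\left(h,k \right)} = h + k + \frac{1}{6 + k}$
$\left(-33 - 60\right) \frac{l{\left(S{\left(-5,-3 \right)} \right)} + 69}{D{\left(y{\left(-4 \right)} \right)} - 32} = \left(-33 - 60\right) \frac{4 \frac{1 + \left(-3\right)^{2} + 6 \left(-5\right) + 6 \left(-3\right) - -15}{6 - 3} + 69}{\frac{11}{3} - 32} = - 93 \frac{4 \frac{1 + 9 - 30 - 18 + 15}{3} + 69}{- \frac{85}{3}} = - 93 \left(4 \cdot \frac{1}{3} \left(-23\right) + 69\right) \left(- \frac{3}{85}\right) = - 93 \left(4 \left(- \frac{23}{3}\right) + 69\right) \left(- \frac{3}{85}\right) = - 93 \left(- \frac{92}{3} + 69\right) \left(- \frac{3}{85}\right) = - 93 \cdot \frac{115}{3} \left(- \frac{3}{85}\right) = \left(-93\right) \left(- \frac{23}{17}\right) = \frac{2139}{17}$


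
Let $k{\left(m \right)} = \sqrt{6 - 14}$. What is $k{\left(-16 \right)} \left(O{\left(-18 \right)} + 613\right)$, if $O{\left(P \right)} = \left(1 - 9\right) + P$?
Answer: $1174 i \sqrt{2} \approx 1660.3 i$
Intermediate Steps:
$O{\left(P \right)} = -8 + P$
$k{\left(m \right)} = 2 i \sqrt{2}$ ($k{\left(m \right)} = \sqrt{-8} = 2 i \sqrt{2}$)
$k{\left(-16 \right)} \left(O{\left(-18 \right)} + 613\right) = 2 i \sqrt{2} \left(\left(-8 - 18\right) + 613\right) = 2 i \sqrt{2} \left(-26 + 613\right) = 2 i \sqrt{2} \cdot 587 = 1174 i \sqrt{2}$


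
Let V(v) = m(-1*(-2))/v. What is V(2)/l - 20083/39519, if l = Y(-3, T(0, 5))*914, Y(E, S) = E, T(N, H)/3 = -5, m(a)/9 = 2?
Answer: -18474419/36120366 ≈ -0.51147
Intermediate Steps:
m(a) = 18 (m(a) = 9*2 = 18)
T(N, H) = -15 (T(N, H) = 3*(-5) = -15)
V(v) = 18/v
l = -2742 (l = -3*914 = -2742)
V(2)/l - 20083/39519 = (18/2)/(-2742) - 20083/39519 = (18*(½))*(-1/2742) - 20083*1/39519 = 9*(-1/2742) - 20083/39519 = -3/914 - 20083/39519 = -18474419/36120366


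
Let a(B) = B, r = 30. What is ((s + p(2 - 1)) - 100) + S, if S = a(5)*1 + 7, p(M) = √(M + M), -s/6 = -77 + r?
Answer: 194 + √2 ≈ 195.41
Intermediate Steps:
s = 282 (s = -6*(-77 + 30) = -6*(-47) = 282)
p(M) = √2*√M (p(M) = √(2*M) = √2*√M)
S = 12 (S = 5*1 + 7 = 5 + 7 = 12)
((s + p(2 - 1)) - 100) + S = ((282 + √2*√(2 - 1)) - 100) + 12 = ((282 + √2*√1) - 100) + 12 = ((282 + √2*1) - 100) + 12 = ((282 + √2) - 100) + 12 = (182 + √2) + 12 = 194 + √2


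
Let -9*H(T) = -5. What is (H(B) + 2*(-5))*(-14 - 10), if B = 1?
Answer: 680/3 ≈ 226.67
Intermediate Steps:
H(T) = 5/9 (H(T) = -1/9*(-5) = 5/9)
(H(B) + 2*(-5))*(-14 - 10) = (5/9 + 2*(-5))*(-14 - 10) = (5/9 - 10)*(-24) = -85/9*(-24) = 680/3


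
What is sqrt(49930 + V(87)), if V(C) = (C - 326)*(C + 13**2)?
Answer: I*sqrt(11254) ≈ 106.08*I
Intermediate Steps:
V(C) = (-326 + C)*(169 + C) (V(C) = (-326 + C)*(C + 169) = (-326 + C)*(169 + C))
sqrt(49930 + V(87)) = sqrt(49930 + (-55094 + 87**2 - 157*87)) = sqrt(49930 + (-55094 + 7569 - 13659)) = sqrt(49930 - 61184) = sqrt(-11254) = I*sqrt(11254)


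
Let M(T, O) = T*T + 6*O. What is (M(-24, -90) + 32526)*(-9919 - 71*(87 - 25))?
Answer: -466320402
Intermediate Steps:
M(T, O) = T² + 6*O
(M(-24, -90) + 32526)*(-9919 - 71*(87 - 25)) = (((-24)² + 6*(-90)) + 32526)*(-9919 - 71*(87 - 25)) = ((576 - 540) + 32526)*(-9919 - 71*62) = (36 + 32526)*(-9919 - 4402) = 32562*(-14321) = -466320402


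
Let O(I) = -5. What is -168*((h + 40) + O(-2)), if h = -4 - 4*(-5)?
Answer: -8568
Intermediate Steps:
h = 16 (h = -4 + 20 = 16)
-168*((h + 40) + O(-2)) = -168*((16 + 40) - 5) = -168*(56 - 5) = -168*51 = -8568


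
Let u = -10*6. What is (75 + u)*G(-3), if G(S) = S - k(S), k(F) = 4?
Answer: -105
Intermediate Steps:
u = -60
G(S) = -4 + S (G(S) = S - 1*4 = S - 4 = -4 + S)
(75 + u)*G(-3) = (75 - 60)*(-4 - 3) = 15*(-7) = -105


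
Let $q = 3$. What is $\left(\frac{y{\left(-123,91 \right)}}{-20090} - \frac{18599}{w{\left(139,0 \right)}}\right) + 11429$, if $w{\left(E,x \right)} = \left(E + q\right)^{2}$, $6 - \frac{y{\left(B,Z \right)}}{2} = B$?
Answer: $\frac{2314724577909}{202547380} \approx 11428.0$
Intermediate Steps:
$y{\left(B,Z \right)} = 12 - 2 B$
$w{\left(E,x \right)} = \left(3 + E\right)^{2}$ ($w{\left(E,x \right)} = \left(E + 3\right)^{2} = \left(3 + E\right)^{2}$)
$\left(\frac{y{\left(-123,91 \right)}}{-20090} - \frac{18599}{w{\left(139,0 \right)}}\right) + 11429 = \left(\frac{12 - -246}{-20090} - \frac{18599}{\left(3 + 139\right)^{2}}\right) + 11429 = \left(\left(12 + 246\right) \left(- \frac{1}{20090}\right) - \frac{18599}{142^{2}}\right) + 11429 = \left(258 \left(- \frac{1}{20090}\right) - \frac{18599}{20164}\right) + 11429 = \left(- \frac{129}{10045} - \frac{18599}{20164}\right) + 11429 = - \frac{189428111}{202547380} + 11429 = \frac{2314724577909}{202547380}$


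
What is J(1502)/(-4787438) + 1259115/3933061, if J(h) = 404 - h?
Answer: 274193340834/855876622169 ≈ 0.32037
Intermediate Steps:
J(1502)/(-4787438) + 1259115/3933061 = (404 - 1*1502)/(-4787438) + 1259115/3933061 = (404 - 1502)*(-1/4787438) + 1259115*(1/3933061) = -1098*(-1/4787438) + 114465/357551 = 549/2393719 + 114465/357551 = 274193340834/855876622169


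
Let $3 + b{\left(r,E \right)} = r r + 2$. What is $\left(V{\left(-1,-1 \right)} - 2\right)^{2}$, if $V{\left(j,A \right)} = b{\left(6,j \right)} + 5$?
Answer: $1444$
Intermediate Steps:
$b{\left(r,E \right)} = -1 + r^{2}$ ($b{\left(r,E \right)} = -3 + \left(r r + 2\right) = -3 + \left(r^{2} + 2\right) = -3 + \left(2 + r^{2}\right) = -1 + r^{2}$)
$V{\left(j,A \right)} = 40$ ($V{\left(j,A \right)} = \left(-1 + 6^{2}\right) + 5 = \left(-1 + 36\right) + 5 = 35 + 5 = 40$)
$\left(V{\left(-1,-1 \right)} - 2\right)^{2} = \left(40 - 2\right)^{2} = 38^{2} = 1444$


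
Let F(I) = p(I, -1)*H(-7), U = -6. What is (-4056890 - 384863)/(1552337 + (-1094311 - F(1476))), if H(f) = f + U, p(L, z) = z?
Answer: -4441753/458013 ≈ -9.6979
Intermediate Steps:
H(f) = -6 + f (H(f) = f - 6 = -6 + f)
F(I) = 13 (F(I) = -(-6 - 7) = -1*(-13) = 13)
(-4056890 - 384863)/(1552337 + (-1094311 - F(1476))) = (-4056890 - 384863)/(1552337 + (-1094311 - 1*13)) = -4441753/(1552337 + (-1094311 - 13)) = -4441753/(1552337 - 1094324) = -4441753/458013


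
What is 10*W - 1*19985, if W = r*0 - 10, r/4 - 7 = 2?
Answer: -20085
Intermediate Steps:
r = 36 (r = 28 + 4*2 = 28 + 8 = 36)
W = -10 (W = 36*0 - 10 = 0 - 10 = -10)
10*W - 1*19985 = 10*(-10) - 1*19985 = -100 - 19985 = -20085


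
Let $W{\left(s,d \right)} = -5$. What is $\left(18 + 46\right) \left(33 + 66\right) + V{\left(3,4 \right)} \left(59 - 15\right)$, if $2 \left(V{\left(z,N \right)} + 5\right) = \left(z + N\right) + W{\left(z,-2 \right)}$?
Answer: $6160$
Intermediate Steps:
$V{\left(z,N \right)} = - \frac{15}{2} + \frac{N}{2} + \frac{z}{2}$ ($V{\left(z,N \right)} = -5 + \frac{\left(z + N\right) - 5}{2} = -5 + \frac{\left(N + z\right) - 5}{2} = -5 + \frac{-5 + N + z}{2} = -5 + \left(- \frac{5}{2} + \frac{N}{2} + \frac{z}{2}\right) = - \frac{15}{2} + \frac{N}{2} + \frac{z}{2}$)
$\left(18 + 46\right) \left(33 + 66\right) + V{\left(3,4 \right)} \left(59 - 15\right) = \left(18 + 46\right) \left(33 + 66\right) + \left(- \frac{15}{2} + \frac{1}{2} \cdot 4 + \frac{1}{2} \cdot 3\right) \left(59 - 15\right) = 64 \cdot 99 + \left(- \frac{15}{2} + 2 + \frac{3}{2}\right) \left(59 - 15\right) = 6336 - 176 = 6160$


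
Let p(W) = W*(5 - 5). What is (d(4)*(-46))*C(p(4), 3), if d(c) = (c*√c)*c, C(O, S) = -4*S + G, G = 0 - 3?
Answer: 22080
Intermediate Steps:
G = -3
p(W) = 0 (p(W) = W*0 = 0)
C(O, S) = -3 - 4*S (C(O, S) = -4*S - 3 = -3 - 4*S)
d(c) = c^(5/2) (d(c) = c^(3/2)*c = c^(5/2))
(d(4)*(-46))*C(p(4), 3) = (4^(5/2)*(-46))*(-3 - 4*3) = (32*(-46))*(-3 - 12) = -1472*(-15) = 22080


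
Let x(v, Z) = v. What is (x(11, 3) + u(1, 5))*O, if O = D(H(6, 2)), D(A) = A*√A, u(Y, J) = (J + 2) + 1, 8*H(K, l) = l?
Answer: 19/8 ≈ 2.3750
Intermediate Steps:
H(K, l) = l/8
u(Y, J) = 3 + J (u(Y, J) = (2 + J) + 1 = 3 + J)
D(A) = A^(3/2)
O = ⅛ (O = ((⅛)*2)^(3/2) = (¼)^(3/2) = ⅛ ≈ 0.12500)
(x(11, 3) + u(1, 5))*O = (11 + (3 + 5))*(⅛) = (11 + 8)*(⅛) = 19*(⅛) = 19/8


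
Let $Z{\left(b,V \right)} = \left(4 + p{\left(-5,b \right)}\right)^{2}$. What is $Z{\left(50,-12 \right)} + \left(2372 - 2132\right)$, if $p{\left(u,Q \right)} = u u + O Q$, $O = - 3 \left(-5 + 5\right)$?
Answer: $1081$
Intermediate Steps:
$O = 0$ ($O = \left(-3\right) 0 = 0$)
$p{\left(u,Q \right)} = u^{2}$ ($p{\left(u,Q \right)} = u u + 0 Q = u^{2} + 0 = u^{2}$)
$Z{\left(b,V \right)} = 841$ ($Z{\left(b,V \right)} = \left(4 + \left(-5\right)^{2}\right)^{2} = \left(4 + 25\right)^{2} = 29^{2} = 841$)
$Z{\left(50,-12 \right)} + \left(2372 - 2132\right) = 841 + \left(2372 - 2132\right) = 841 + 240 = 1081$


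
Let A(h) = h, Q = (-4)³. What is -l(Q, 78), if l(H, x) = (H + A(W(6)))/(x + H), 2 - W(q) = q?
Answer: 34/7 ≈ 4.8571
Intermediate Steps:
W(q) = 2 - q
Q = -64
l(H, x) = (-4 + H)/(H + x) (l(H, x) = (H + (2 - 1*6))/(x + H) = (H + (2 - 6))/(H + x) = (H - 4)/(H + x) = (-4 + H)/(H + x))
-l(Q, 78) = -(-4 - 64)/(-64 + 78) = -(-68)/14 = -1*(-34/7) = 34/7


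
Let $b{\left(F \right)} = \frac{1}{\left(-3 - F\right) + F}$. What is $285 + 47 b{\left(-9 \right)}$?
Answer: $\frac{808}{3} \approx 269.33$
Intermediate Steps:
$b{\left(F \right)} = - \frac{1}{3}$ ($b{\left(F \right)} = \frac{1}{-3} = - \frac{1}{3}$)
$285 + 47 b{\left(-9 \right)} = 285 + 47 \left(- \frac{1}{3}\right) = 285 - \frac{47}{3} = \frac{808}{3}$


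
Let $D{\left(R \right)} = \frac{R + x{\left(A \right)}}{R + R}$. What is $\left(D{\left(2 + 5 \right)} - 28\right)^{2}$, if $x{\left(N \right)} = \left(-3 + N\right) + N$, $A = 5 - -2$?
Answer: $\frac{34969}{49} \approx 713.65$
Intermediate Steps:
$A = 7$ ($A = 5 + 2 = 7$)
$x{\left(N \right)} = -3 + 2 N$
$D{\left(R \right)} = \frac{11 + R}{2 R}$ ($D{\left(R \right)} = \frac{R + \left(-3 + 2 \cdot 7\right)}{R + R} = \frac{R + \left(-3 + 14\right)}{2 R} = \left(R + 11\right) \frac{1}{2 R} = \left(11 + R\right) \frac{1}{2 R} = \frac{11 + R}{2 R}$)
$\left(D{\left(2 + 5 \right)} - 28\right)^{2} = \left(\frac{11 + \left(2 + 5\right)}{2 \left(2 + 5\right)} - 28\right)^{2} = \left(\frac{11 + 7}{2 \cdot 7} - 28\right)^{2} = \left(\frac{1}{2} \cdot \frac{1}{7} \cdot 18 - 28\right)^{2} = \left(\frac{9}{7} - 28\right)^{2} = \left(- \frac{187}{7}\right)^{2} = \frac{34969}{49}$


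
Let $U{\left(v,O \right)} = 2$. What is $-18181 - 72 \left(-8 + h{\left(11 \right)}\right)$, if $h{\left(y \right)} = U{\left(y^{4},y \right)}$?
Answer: $-17749$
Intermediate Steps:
$h{\left(y \right)} = 2$
$-18181 - 72 \left(-8 + h{\left(11 \right)}\right) = -18181 - 72 \left(-8 + 2\right) = -18181 - 72 \left(-6\right) = -18181 - -432 = -18181 + 432 = -17749$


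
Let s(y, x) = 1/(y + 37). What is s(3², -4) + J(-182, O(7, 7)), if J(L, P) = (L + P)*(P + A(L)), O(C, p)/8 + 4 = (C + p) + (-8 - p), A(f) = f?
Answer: 2267065/46 ≈ 49284.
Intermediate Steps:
O(C, p) = -96 + 8*C (O(C, p) = -32 + 8*((C + p) + (-8 - p)) = -32 + 8*(-8 + C) = -32 + (-64 + 8*C) = -96 + 8*C)
s(y, x) = 1/(37 + y)
J(L, P) = (L + P)² (J(L, P) = (L + P)*(P + L) = (L + P)*(L + P) = (L + P)²)
s(3², -4) + J(-182, O(7, 7)) = 1/(37 + 3²) + ((-182)² + (-96 + 8*7)² + 2*(-182)*(-96 + 8*7)) = 1/(37 + 9) + (33124 + (-96 + 56)² + 2*(-182)*(-96 + 56)) = 1/46 + (33124 + (-40)² + 2*(-182)*(-40)) = 1/46 + (33124 + 1600 + 14560) = 1/46 + 49284 = 2267065/46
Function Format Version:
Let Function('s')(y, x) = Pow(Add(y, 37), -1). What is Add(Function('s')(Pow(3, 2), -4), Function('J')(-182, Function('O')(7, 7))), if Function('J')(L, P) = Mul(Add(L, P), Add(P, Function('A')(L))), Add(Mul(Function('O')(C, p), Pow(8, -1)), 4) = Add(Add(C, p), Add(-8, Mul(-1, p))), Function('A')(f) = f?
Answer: Rational(2267065, 46) ≈ 49284.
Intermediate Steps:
Function('O')(C, p) = Add(-96, Mul(8, C)) (Function('O')(C, p) = Add(-32, Mul(8, Add(Add(C, p), Add(-8, Mul(-1, p))))) = Add(-32, Mul(8, Add(-8, C))) = Add(-32, Add(-64, Mul(8, C))) = Add(-96, Mul(8, C)))
Function('s')(y, x) = Pow(Add(37, y), -1)
Function('J')(L, P) = Pow(Add(L, P), 2) (Function('J')(L, P) = Mul(Add(L, P), Add(P, L)) = Mul(Add(L, P), Add(L, P)) = Pow(Add(L, P), 2))
Add(Function('s')(Pow(3, 2), -4), Function('J')(-182, Function('O')(7, 7))) = Add(Pow(Add(37, Pow(3, 2)), -1), Add(Pow(-182, 2), Pow(Add(-96, Mul(8, 7)), 2), Mul(2, -182, Add(-96, Mul(8, 7))))) = Add(Pow(Add(37, 9), -1), Add(33124, Pow(Add(-96, 56), 2), Mul(2, -182, Add(-96, 56)))) = Add(Pow(46, -1), Add(33124, Pow(-40, 2), Mul(2, -182, -40))) = Add(Rational(1, 46), Add(33124, 1600, 14560)) = Add(Rational(1, 46), 49284) = Rational(2267065, 46)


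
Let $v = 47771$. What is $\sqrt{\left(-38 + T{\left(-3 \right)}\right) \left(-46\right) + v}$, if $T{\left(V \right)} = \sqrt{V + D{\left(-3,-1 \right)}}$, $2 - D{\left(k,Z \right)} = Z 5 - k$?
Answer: $3 \sqrt{5497} \approx 222.43$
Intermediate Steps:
$D{\left(k,Z \right)} = 2 + k - 5 Z$ ($D{\left(k,Z \right)} = 2 - \left(Z 5 - k\right) = 2 - \left(5 Z - k\right) = 2 - \left(- k + 5 Z\right) = 2 + k - 5 Z$)
$T{\left(V \right)} = \sqrt{4 + V}$ ($T{\left(V \right)} = \sqrt{V - -4} = \sqrt{V + \left(2 - 3 + 5\right)} = \sqrt{V + 4} = \sqrt{4 + V}$)
$\sqrt{\left(-38 + T{\left(-3 \right)}\right) \left(-46\right) + v} = \sqrt{\left(-38 + \sqrt{4 - 3}\right) \left(-46\right) + 47771} = \sqrt{\left(-38 + \sqrt{1}\right) \left(-46\right) + 47771} = \sqrt{\left(-38 + 1\right) \left(-46\right) + 47771} = \sqrt{\left(-37\right) \left(-46\right) + 47771} = \sqrt{1702 + 47771} = \sqrt{49473} = 3 \sqrt{5497}$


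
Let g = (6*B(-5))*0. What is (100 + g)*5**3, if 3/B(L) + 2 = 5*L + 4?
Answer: 12500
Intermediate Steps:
B(L) = 3/(2 + 5*L) (B(L) = 3/(-2 + (5*L + 4)) = 3/(-2 + (4 + 5*L)) = 3/(2 + 5*L))
g = 0 (g = (6*(3/(2 + 5*(-5))))*0 = (6*(3/(2 - 25)))*0 = (6*(3/(-23)))*0 = (6*(3*(-1/23)))*0 = (6*(-3/23))*0 = -18/23*0 = 0)
(100 + g)*5**3 = (100 + 0)*5**3 = 100*125 = 12500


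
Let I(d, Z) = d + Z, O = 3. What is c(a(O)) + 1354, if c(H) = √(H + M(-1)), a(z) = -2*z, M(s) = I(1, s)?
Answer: 1354 + I*√6 ≈ 1354.0 + 2.4495*I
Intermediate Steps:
I(d, Z) = Z + d
M(s) = 1 + s (M(s) = s + 1 = 1 + s)
c(H) = √H (c(H) = √(H + (1 - 1)) = √(H + 0) = √H)
c(a(O)) + 1354 = √(-2*3) + 1354 = √(-6) + 1354 = I*√6 + 1354 = 1354 + I*√6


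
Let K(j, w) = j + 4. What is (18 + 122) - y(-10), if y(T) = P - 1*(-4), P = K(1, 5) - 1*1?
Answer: 132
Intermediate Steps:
K(j, w) = 4 + j
P = 4 (P = (4 + 1) - 1*1 = 5 - 1 = 4)
y(T) = 8 (y(T) = 4 - 1*(-4) = 4 + 4 = 8)
(18 + 122) - y(-10) = (18 + 122) - 1*8 = 140 - 8 = 132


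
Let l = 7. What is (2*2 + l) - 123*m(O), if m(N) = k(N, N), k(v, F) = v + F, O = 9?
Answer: -2203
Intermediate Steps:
k(v, F) = F + v
m(N) = 2*N (m(N) = N + N = 2*N)
(2*2 + l) - 123*m(O) = (2*2 + 7) - 246*9 = (4 + 7) - 123*18 = 11 - 2214 = -2203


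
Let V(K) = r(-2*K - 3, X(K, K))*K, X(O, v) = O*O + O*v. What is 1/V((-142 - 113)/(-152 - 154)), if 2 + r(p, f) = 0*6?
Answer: -3/5 ≈ -0.60000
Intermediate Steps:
X(O, v) = O**2 + O*v
r(p, f) = -2 (r(p, f) = -2 + 0*6 = -2 + 0 = -2)
V(K) = -2*K
1/V((-142 - 113)/(-152 - 154)) = 1/(-2*(-142 - 113)/(-152 - 154)) = 1/(-(-510)/(-306)) = 1/(-(-510)*(-1)/306) = 1/(-2*5/6) = 1/(-5/3) = -3/5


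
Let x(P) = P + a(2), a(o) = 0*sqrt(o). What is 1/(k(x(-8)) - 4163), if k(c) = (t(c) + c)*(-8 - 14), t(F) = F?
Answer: -1/3811 ≈ -0.00026240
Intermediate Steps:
a(o) = 0
x(P) = P (x(P) = P + 0 = P)
k(c) = -44*c (k(c) = (c + c)*(-8 - 14) = (2*c)*(-22) = -44*c)
1/(k(x(-8)) - 4163) = 1/(-44*(-8) - 4163) = 1/(352 - 4163) = 1/(-3811) = -1/3811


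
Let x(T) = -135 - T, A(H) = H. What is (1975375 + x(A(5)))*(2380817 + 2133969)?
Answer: 8917763324710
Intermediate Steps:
(1975375 + x(A(5)))*(2380817 + 2133969) = (1975375 + (-135 - 1*5))*(2380817 + 2133969) = (1975375 + (-135 - 5))*4514786 = (1975375 - 140)*4514786 = 1975235*4514786 = 8917763324710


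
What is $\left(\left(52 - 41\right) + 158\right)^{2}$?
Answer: $28561$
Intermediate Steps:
$\left(\left(52 - 41\right) + 158\right)^{2} = \left(11 + 158\right)^{2} = 169^{2} = 28561$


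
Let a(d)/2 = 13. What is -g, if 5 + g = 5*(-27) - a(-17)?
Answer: 166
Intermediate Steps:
a(d) = 26 (a(d) = 2*13 = 26)
g = -166 (g = -5 + (5*(-27) - 1*26) = -5 + (-135 - 26) = -5 - 161 = -166)
-g = -1*(-166) = 166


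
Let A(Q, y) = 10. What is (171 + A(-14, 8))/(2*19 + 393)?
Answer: 181/431 ≈ 0.41995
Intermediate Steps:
(171 + A(-14, 8))/(2*19 + 393) = (171 + 10)/(2*19 + 393) = 181/(38 + 393) = 181/431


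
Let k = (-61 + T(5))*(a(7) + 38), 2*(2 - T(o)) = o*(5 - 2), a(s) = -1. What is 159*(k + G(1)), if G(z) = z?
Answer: -782121/2 ≈ -3.9106e+5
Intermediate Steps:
T(o) = 2 - 3*o/2 (T(o) = 2 - o*(5 - 2)/2 = 2 - o*3/2 = 2 - 3*o/2)
k = -4921/2 (k = (-61 + (2 - 3/2*5))*(-1 + 38) = (-61 + (2 - 15/2))*37 = (-61 - 11/2)*37 = -133/2*37 = -4921/2 ≈ -2460.5)
159*(k + G(1)) = 159*(-4921/2 + 1) = 159*(-4919/2) = -782121/2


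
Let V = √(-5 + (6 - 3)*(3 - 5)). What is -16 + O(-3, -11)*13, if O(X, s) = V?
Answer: -16 + 13*I*√11 ≈ -16.0 + 43.116*I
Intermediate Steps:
V = I*√11 (V = √(-5 + 3*(-2)) = √(-5 - 6) = √(-11) = I*√11 ≈ 3.3166*I)
O(X, s) = I*√11
-16 + O(-3, -11)*13 = -16 + (I*√11)*13 = -16 + 13*I*√11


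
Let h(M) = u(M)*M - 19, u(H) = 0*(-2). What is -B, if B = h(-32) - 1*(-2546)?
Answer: -2527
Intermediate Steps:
u(H) = 0
h(M) = -19 (h(M) = 0*M - 19 = 0 - 19 = -19)
B = 2527 (B = -19 - 1*(-2546) = -19 + 2546 = 2527)
-B = -1*2527 = -2527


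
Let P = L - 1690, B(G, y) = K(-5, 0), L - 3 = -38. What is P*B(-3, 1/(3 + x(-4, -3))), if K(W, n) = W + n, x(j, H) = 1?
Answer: 8625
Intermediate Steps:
L = -35 (L = 3 - 38 = -35)
B(G, y) = -5 (B(G, y) = -5 + 0 = -5)
P = -1725 (P = -35 - 1690 = -1725)
P*B(-3, 1/(3 + x(-4, -3))) = -1725*(-5) = 8625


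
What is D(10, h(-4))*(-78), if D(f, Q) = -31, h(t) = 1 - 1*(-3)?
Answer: 2418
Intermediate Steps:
h(t) = 4 (h(t) = 1 + 3 = 4)
D(10, h(-4))*(-78) = -31*(-78) = 2418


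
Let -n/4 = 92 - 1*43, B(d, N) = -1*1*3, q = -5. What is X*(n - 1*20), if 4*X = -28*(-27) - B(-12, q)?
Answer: -40986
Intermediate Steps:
B(d, N) = -3 (B(d, N) = -1*3 = -3)
n = -196 (n = -4*(92 - 1*43) = -4*(92 - 43) = -4*49 = -196)
X = 759/4 (X = (-28*(-27) - 1*(-3))/4 = (756 + 3)/4 = (¼)*759 = 759/4 ≈ 189.75)
X*(n - 1*20) = 759*(-196 - 1*20)/4 = 759*(-196 - 20)/4 = (759/4)*(-216) = -40986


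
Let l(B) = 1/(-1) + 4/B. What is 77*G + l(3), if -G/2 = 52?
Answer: -24023/3 ≈ -8007.7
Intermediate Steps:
G = -104 (G = -2*52 = -104)
l(B) = -1 + 4/B (l(B) = 1*(-1) + 4/B = -1 + 4/B)
77*G + l(3) = 77*(-104) + (4 - 1*3)/3 = -8008 + (4 - 3)/3 = -8008 + (⅓)*1 = -8008 + ⅓ = -24023/3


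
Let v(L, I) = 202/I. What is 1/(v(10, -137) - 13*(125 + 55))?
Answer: -137/320782 ≈ -0.00042708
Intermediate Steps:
1/(v(10, -137) - 13*(125 + 55)) = 1/(202/(-137) - 13*(125 + 55)) = 1/(202*(-1/137) - 13*180) = 1/(-202/137 - 2340) = 1/(-320782/137) = -137/320782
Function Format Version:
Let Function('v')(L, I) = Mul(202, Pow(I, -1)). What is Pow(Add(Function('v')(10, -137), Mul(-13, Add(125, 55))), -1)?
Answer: Rational(-137, 320782) ≈ -0.00042708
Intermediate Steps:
Pow(Add(Function('v')(10, -137), Mul(-13, Add(125, 55))), -1) = Pow(Add(Mul(202, Pow(-137, -1)), Mul(-13, Add(125, 55))), -1) = Pow(Add(Mul(202, Rational(-1, 137)), Mul(-13, 180)), -1) = Pow(Add(Rational(-202, 137), -2340), -1) = Pow(Rational(-320782, 137), -1) = Rational(-137, 320782)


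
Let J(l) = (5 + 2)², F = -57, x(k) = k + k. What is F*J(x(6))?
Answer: -2793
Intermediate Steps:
x(k) = 2*k
J(l) = 49 (J(l) = 7² = 49)
F*J(x(6)) = -57*49 = -2793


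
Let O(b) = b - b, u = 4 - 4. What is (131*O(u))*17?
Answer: 0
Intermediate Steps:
u = 0
O(b) = 0
(131*O(u))*17 = (131*0)*17 = 0*17 = 0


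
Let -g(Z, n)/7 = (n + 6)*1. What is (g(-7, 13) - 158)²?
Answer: 84681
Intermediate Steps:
g(Z, n) = -42 - 7*n (g(Z, n) = -7*(n + 6) = -7*(6 + n) = -42 - 7*n)
(g(-7, 13) - 158)² = ((-42 - 7*13) - 158)² = ((-42 - 91) - 158)² = (-133 - 158)² = (-291)² = 84681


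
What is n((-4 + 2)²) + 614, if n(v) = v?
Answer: 618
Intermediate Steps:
n((-4 + 2)²) + 614 = (-4 + 2)² + 614 = (-2)² + 614 = 4 + 614 = 618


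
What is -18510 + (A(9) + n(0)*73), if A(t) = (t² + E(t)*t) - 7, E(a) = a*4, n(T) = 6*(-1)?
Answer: -18550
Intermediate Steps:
n(T) = -6
E(a) = 4*a
A(t) = -7 + 5*t² (A(t) = (t² + (4*t)*t) - 7 = (t² + 4*t²) - 7 = 5*t² - 7 = -7 + 5*t²)
-18510 + (A(9) + n(0)*73) = -18510 + ((-7 + 5*9²) - 6*73) = -18510 + ((-7 + 5*81) - 438) = -18510 + ((-7 + 405) - 438) = -18510 + (398 - 438) = -18510 - 40 = -18550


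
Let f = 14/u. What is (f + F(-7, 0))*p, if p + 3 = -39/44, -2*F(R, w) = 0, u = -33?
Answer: 399/242 ≈ 1.6488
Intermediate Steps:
F(R, w) = 0 (F(R, w) = -½*0 = 0)
p = -171/44 (p = -3 - 39/44 = -171/44 ≈ -3.8864)
f = -14/33 (f = 14/(-33) = 14*(-1/33) = -14/33 ≈ -0.42424)
(f + F(-7, 0))*p = (-14/33 + 0)*(-171/44) = -14/33*(-171/44) = 399/242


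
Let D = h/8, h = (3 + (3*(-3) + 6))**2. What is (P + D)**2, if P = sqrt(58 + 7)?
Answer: 65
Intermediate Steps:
h = 0 (h = (3 + (-9 + 6))**2 = (3 - 3)**2 = 0**2 = 0)
P = sqrt(65) ≈ 8.0623
D = 0 (D = 0/8 = 0*(1/8) = 0)
(P + D)**2 = (sqrt(65) + 0)**2 = (sqrt(65))**2 = 65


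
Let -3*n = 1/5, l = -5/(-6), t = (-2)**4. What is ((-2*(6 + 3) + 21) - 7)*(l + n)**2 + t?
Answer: 3071/225 ≈ 13.649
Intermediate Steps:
t = 16
l = 5/6 (l = -5*(-1/6) = 5/6 ≈ 0.83333)
n = -1/15 (n = -1/3/5 = -1/3*1/5 = -1/15 ≈ -0.066667)
((-2*(6 + 3) + 21) - 7)*(l + n)**2 + t = ((-2*(6 + 3) + 21) - 7)*(5/6 - 1/15)**2 + 16 = ((-2*9 + 21) - 7)*(23/30)**2 + 16 = ((-18 + 21) - 7)*(529/900) + 16 = (3 - 7)*(529/900) + 16 = -4*529/900 + 16 = -529/225 + 16 = 3071/225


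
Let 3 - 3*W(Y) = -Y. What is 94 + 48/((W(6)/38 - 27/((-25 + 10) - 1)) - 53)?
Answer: 1449458/15575 ≈ 93.063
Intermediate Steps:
W(Y) = 1 + Y/3 (W(Y) = 1 - (-1)*Y/3 = 1 + Y/3)
94 + 48/((W(6)/38 - 27/((-25 + 10) - 1)) - 53) = 94 + 48/(((1 + (⅓)*6)/38 - 27/((-25 + 10) - 1)) - 53) = 94 + 48/(((1 + 2)*(1/38) - 27/(-15 - 1)) - 53) = 94 + 48/((3*(1/38) - 27/(-16)) - 53) = 94 + 48/((3/38 - 27*(-1/16)) - 53) = 94 + 48/((3/38 + 27/16) - 53) = 94 + 48/(537/304 - 53) = 94 + 48/(-15575/304) = 94 + 48*(-304/15575) = 94 - 14592/15575 = 1449458/15575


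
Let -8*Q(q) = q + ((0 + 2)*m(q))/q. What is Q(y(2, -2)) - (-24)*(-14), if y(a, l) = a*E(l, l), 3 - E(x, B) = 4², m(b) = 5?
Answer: -34601/104 ≈ -332.70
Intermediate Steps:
E(x, B) = -13 (E(x, B) = 3 - 1*4² = 3 - 1*16 = 3 - 16 = -13)
y(a, l) = -13*a (y(a, l) = a*(-13) = -13*a)
Q(q) = -5/(4*q) - q/8 (Q(q) = -(q + ((0 + 2)*5)/q)/8 = -(q + (2*5)/q)/8 = -(q + 10/q)/8 = -5/(4*q) - q/8)
Q(y(2, -2)) - (-24)*(-14) = (-10 - (-13*2)²)/(8*((-13*2))) - (-24)*(-14) = (⅛)*(-10 - 1*(-26)²)/(-26) - 1*336 = (⅛)*(-1/26)*(-10 - 1*676) - 336 = (⅛)*(-1/26)*(-10 - 676) - 336 = (⅛)*(-1/26)*(-686) - 336 = 343/104 - 336 = -34601/104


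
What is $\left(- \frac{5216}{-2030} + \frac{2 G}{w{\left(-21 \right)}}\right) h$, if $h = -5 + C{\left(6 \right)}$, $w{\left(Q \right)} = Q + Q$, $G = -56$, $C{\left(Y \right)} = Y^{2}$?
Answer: $\frac{494264}{3045} \approx 162.32$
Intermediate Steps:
$w{\left(Q \right)} = 2 Q$
$h = 31$ ($h = -5 + 6^{2} = -5 + 36 = 31$)
$\left(- \frac{5216}{-2030} + \frac{2 G}{w{\left(-21 \right)}}\right) h = \left(- \frac{5216}{-2030} + \frac{2 \left(-56\right)}{2 \left(-21\right)}\right) 31 = \left(\left(-5216\right) \left(- \frac{1}{2030}\right) - \frac{112}{-42}\right) 31 = \left(\frac{2608}{1015} - - \frac{8}{3}\right) 31 = \left(\frac{2608}{1015} + \frac{8}{3}\right) 31 = \frac{15944}{3045} \cdot 31 = \frac{494264}{3045}$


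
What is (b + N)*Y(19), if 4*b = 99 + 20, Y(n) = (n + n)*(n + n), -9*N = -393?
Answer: 318041/3 ≈ 1.0601e+5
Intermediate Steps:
N = 131/3 (N = -⅑*(-393) = 131/3 ≈ 43.667)
Y(n) = 4*n² (Y(n) = (2*n)*(2*n) = 4*n²)
b = 119/4 (b = (99 + 20)/4 = (¼)*119 = 119/4 ≈ 29.750)
(b + N)*Y(19) = (119/4 + 131/3)*(4*19²) = 881*(4*361)/12 = (881/12)*1444 = 318041/3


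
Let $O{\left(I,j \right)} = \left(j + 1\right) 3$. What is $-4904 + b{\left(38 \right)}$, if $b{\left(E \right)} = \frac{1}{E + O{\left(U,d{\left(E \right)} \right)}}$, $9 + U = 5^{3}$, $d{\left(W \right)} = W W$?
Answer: $- \frac{21445191}{4373} \approx -4904.0$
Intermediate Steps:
$d{\left(W \right)} = W^{2}$
$U = 116$ ($U = -9 + 5^{3} = -9 + 125 = 116$)
$O{\left(I,j \right)} = 3 + 3 j$ ($O{\left(I,j \right)} = \left(1 + j\right) 3 = 3 + 3 j$)
$b{\left(E \right)} = \frac{1}{3 + E + 3 E^{2}}$ ($b{\left(E \right)} = \frac{1}{E + \left(3 + 3 E^{2}\right)} = \frac{1}{3 + E + 3 E^{2}}$)
$-4904 + b{\left(38 \right)} = -4904 + \frac{1}{3 + 38 + 3 \cdot 38^{2}} = -4904 + \frac{1}{3 + 38 + 3 \cdot 1444} = -4904 + \frac{1}{3 + 38 + 4332} = -4904 + \frac{1}{4373} = - \frac{21445191}{4373}$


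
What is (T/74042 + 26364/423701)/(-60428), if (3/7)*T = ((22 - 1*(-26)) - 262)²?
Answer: -35420701709/1421795430780882 ≈ -2.4913e-5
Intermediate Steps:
T = 320572/3 (T = 7*((22 - 1*(-26)) - 262)²/3 = 7*((22 + 26) - 262)²/3 = 7*(48 - 262)²/3 = (7/3)*(-214)² = (7/3)*45796 = 320572/3 ≈ 1.0686e+5)
(T/74042 + 26364/423701)/(-60428) = ((320572/3)/74042 + 26364/423701)/(-60428) = ((320572/3)*(1/74042) + 26364*(1/423701))*(-1/60428) = (160286/111063 + 26364/423701)*(-1/60428) = (70841403418/47057504163)*(-1/60428) = -35420701709/1421795430780882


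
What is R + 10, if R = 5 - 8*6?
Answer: -33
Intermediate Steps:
R = -43 (R = 5 - 48 = -43)
R + 10 = -43 + 10 = -33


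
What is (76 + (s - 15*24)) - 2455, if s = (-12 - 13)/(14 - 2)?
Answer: -32893/12 ≈ -2741.1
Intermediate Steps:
s = -25/12 ≈ -2.0833
(76 + (s - 15*24)) - 2455 = (76 + (-25/12 - 15*24)) - 2455 = (76 + (-25/12 - 360)) - 2455 = (76 - 4345/12) - 2455 = -3433/12 - 2455 = -32893/12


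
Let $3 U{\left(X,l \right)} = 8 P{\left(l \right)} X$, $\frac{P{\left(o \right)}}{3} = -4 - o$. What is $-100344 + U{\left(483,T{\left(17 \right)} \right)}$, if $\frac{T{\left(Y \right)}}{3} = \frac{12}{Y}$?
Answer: $- \frac{2107704}{17} \approx -1.2398 \cdot 10^{5}$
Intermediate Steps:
$P{\left(o \right)} = -12 - 3 o$ ($P{\left(o \right)} = 3 \left(-4 - o\right) = -12 - 3 o$)
$T{\left(Y \right)} = \frac{36}{Y}$ ($T{\left(Y \right)} = 3 \frac{12}{Y} = \frac{36}{Y}$)
$U{\left(X,l \right)} = \frac{X \left(-96 - 24 l\right)}{3}$ ($U{\left(X,l \right)} = \frac{8 \left(-12 - 3 l\right) X}{3} = \frac{\left(-96 - 24 l\right) X}{3} = \frac{X \left(-96 - 24 l\right)}{3}$)
$-100344 + U{\left(483,T{\left(17 \right)} \right)} = -100344 - 3864 \left(4 + \frac{36}{17}\right) = -100344 - 3864 \cdot \frac{104}{17} = -100344 - \frac{401856}{17} = - \frac{2107704}{17}$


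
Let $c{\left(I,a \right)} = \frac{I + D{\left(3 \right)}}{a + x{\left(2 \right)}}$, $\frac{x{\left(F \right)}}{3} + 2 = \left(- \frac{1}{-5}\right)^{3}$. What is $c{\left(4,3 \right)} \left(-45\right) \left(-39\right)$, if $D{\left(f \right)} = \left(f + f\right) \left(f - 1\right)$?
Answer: $- \frac{292500}{31} \approx -9435.5$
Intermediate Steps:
$x{\left(F \right)} = - \frac{747}{125}$ ($x{\left(F \right)} = -6 + 3 \left(- \frac{1}{-5}\right)^{3} = -6 + 3 \left(\left(-1\right) \left(- \frac{1}{5}\right)\right)^{3} = -6 + \frac{3}{125} = - \frac{747}{125}$)
$D{\left(f \right)} = 2 f \left(-1 + f\right)$
$c{\left(I,a \right)} = \frac{12 + I}{- \frac{747}{125} + a}$ ($c{\left(I,a \right)} = \frac{I + 2 \cdot 3 \left(-1 + 3\right)}{a - \frac{747}{125}} = \frac{I + 2 \cdot 3 \cdot 2}{- \frac{747}{125} + a} = \frac{I + 12}{- \frac{747}{125} + a} = \frac{12 + I}{- \frac{747}{125} + a}$)
$c{\left(4,3 \right)} \left(-45\right) \left(-39\right) = \frac{125 \left(12 + 4\right)}{-747 + 125 \cdot 3} \left(-45\right) \left(-39\right) = 125 \frac{1}{-747 + 375} \cdot 16 \left(-45\right) \left(-39\right) = 125 \frac{1}{-372} \cdot 16 \left(-45\right) \left(-39\right) = 125 \left(- \frac{1}{372}\right) 16 \left(-45\right) \left(-39\right) = \left(- \frac{500}{93}\right) \left(-45\right) \left(-39\right) = \frac{7500}{31} \left(-39\right) = - \frac{292500}{31}$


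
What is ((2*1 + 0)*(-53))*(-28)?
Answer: 2968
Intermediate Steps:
((2*1 + 0)*(-53))*(-28) = ((2 + 0)*(-53))*(-28) = (2*(-53))*(-28) = -106*(-28) = 2968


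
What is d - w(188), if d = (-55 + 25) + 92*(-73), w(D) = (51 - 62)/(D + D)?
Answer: -2536485/376 ≈ -6746.0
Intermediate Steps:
w(D) = -11/(2*D) (w(D) = -11*1/(2*D) = -11/(2*D))
d = -6746 (d = -30 - 6716 = -6746)
d - w(188) = -6746 - (-11)/(2*188) = -6746 - 1*(-11/376) = -6746 + 11/376 = -2536485/376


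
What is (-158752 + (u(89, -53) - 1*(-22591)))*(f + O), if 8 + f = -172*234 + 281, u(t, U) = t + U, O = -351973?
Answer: 53353921500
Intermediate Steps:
u(t, U) = U + t
f = -39975 (f = -8 + (-172*234 + 281) = -8 + (-40248 + 281) = -8 - 39967 = -39975)
(-158752 + (u(89, -53) - 1*(-22591)))*(f + O) = (-158752 + ((-53 + 89) - 1*(-22591)))*(-39975 - 351973) = (-158752 + (36 + 22591))*(-391948) = (-158752 + 22627)*(-391948) = -136125*(-391948) = 53353921500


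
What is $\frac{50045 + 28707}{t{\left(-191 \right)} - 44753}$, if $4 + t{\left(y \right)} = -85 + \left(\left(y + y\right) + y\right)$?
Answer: $- \frac{78752}{45415} \approx -1.7341$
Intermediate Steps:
$t{\left(y \right)} = -89 + 3 y$ ($t{\left(y \right)} = -4 + \left(-85 + \left(\left(y + y\right) + y\right)\right) = -4 + \left(-85 + \left(2 y + y\right)\right) = -4 + \left(-85 + 3 y\right) = -89 + 3 y$)
$\frac{50045 + 28707}{t{\left(-191 \right)} - 44753} = \frac{50045 + 28707}{\left(-89 + 3 \left(-191\right)\right) - 44753} = \frac{78752}{\left(-89 - 573\right) - 44753} = \frac{78752}{-662 - 44753} = \frac{78752}{-45415} = 78752 \left(- \frac{1}{45415}\right) = - \frac{78752}{45415}$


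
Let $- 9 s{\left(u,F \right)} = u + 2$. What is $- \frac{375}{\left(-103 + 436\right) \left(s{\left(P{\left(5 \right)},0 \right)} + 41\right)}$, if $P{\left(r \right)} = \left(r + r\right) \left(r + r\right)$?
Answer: $- \frac{125}{3293} \approx -0.037959$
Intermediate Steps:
$P{\left(r \right)} = 4 r^{2}$ ($P{\left(r \right)} = 2 r 2 r = 4 r^{2}$)
$s{\left(u,F \right)} = - \frac{2}{9} - \frac{u}{9}$ ($s{\left(u,F \right)} = - \frac{u + 2}{9} = - \frac{2 + u}{9} = - \frac{2}{9} - \frac{u}{9}$)
$- \frac{375}{\left(-103 + 436\right) \left(s{\left(P{\left(5 \right)},0 \right)} + 41\right)} = - \frac{375}{\left(-103 + 436\right) \left(\left(- \frac{2}{9} - \frac{4 \cdot 5^{2}}{9}\right) + 41\right)} = - \frac{375}{333 \left(\left(- \frac{2}{9} - \frac{4 \cdot 25}{9}\right) + 41\right)} = - \frac{375}{333 \left(\left(- \frac{2}{9} - \frac{100}{9}\right) + 41\right)} = - \frac{375}{333 \left(- \frac{34}{3} + 41\right)} = - \frac{375}{333 \cdot \frac{89}{3}} = - \frac{375}{9879} = \left(-375\right) \frac{1}{9879} = - \frac{125}{3293}$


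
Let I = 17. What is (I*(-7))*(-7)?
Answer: 833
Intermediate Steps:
(I*(-7))*(-7) = (17*(-7))*(-7) = -119*(-7) = 833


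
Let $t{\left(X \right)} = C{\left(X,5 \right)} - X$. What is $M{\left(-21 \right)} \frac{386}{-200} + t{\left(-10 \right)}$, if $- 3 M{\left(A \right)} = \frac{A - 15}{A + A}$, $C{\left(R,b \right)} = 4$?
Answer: $\frac{5093}{350} \approx 14.551$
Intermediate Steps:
$M{\left(A \right)} = - \frac{-15 + A}{6 A}$ ($M{\left(A \right)} = - \frac{\left(A - 15\right) \frac{1}{A + A}}{3} = - \frac{\left(-15 + A\right) \frac{1}{2 A}}{3} = - \frac{\frac{1}{2} \frac{1}{A} \left(-15 + A\right)}{3} = - \frac{-15 + A}{6 A}$)
$t{\left(X \right)} = 4 - X$
$M{\left(-21 \right)} \frac{386}{-200} + t{\left(-10 \right)} = \frac{15 - -21}{6 \left(-21\right)} \frac{386}{-200} + \left(4 - -10\right) = \frac{1}{6} \left(- \frac{1}{21}\right) \left(15 + 21\right) 386 \left(- \frac{1}{200}\right) + \left(4 + 10\right) = \frac{1}{6} \left(- \frac{1}{21}\right) 36 \left(- \frac{193}{100}\right) + 14 = \left(- \frac{2}{7}\right) \left(- \frac{193}{100}\right) + 14 = \frac{193}{350} + 14 = \frac{5093}{350}$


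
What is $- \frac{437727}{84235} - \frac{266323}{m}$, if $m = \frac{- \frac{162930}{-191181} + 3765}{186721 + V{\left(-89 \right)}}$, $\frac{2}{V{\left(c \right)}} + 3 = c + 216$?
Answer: $- \frac{3310089883043557468743}{250669222503010} \approx -1.3205 \cdot 10^{7}$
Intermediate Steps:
$V{\left(c \right)} = \frac{2}{213 + c}$ ($V{\left(c \right)} = \frac{2}{-3 + \left(c + 216\right)} = \frac{2}{-3 + \left(216 + c\right)} = \frac{2}{213 + c}$)
$m = \frac{14879160830}{737748552081}$ ($m = \frac{- \frac{162930}{-191181} + 3765}{186721 + \frac{2}{213 - 89}} = \frac{\left(-162930\right) \left(- \frac{1}{191181}\right) + 3765}{186721 + \frac{2}{124}} = \frac{\frac{54310}{63727} + 3765}{186721 + 2 \cdot \frac{1}{124}} = \frac{239986465}{63727 \left(186721 + \frac{1}{62}\right)} = \frac{239986465}{63727 \cdot \frac{11576703}{62}} = \frac{239986465}{63727} \cdot \frac{62}{11576703} = \frac{14879160830}{737748552081} \approx 0.020168$)
$- \frac{437727}{84235} - \frac{266323}{m} = - \frac{437727}{84235} - \frac{266323}{\frac{14879160830}{737748552081}} = \left(-437727\right) \frac{1}{84235} - \frac{196479407635868163}{14879160830} = - \frac{437727}{84235} - \frac{196479407635868163}{14879160830} = - \frac{3310089883043557468743}{250669222503010}$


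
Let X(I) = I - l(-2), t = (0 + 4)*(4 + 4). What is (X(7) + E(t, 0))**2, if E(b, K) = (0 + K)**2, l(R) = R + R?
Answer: 121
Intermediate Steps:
l(R) = 2*R
t = 32 (t = 4*8 = 32)
E(b, K) = K**2
X(I) = 4 + I (X(I) = I - 2*(-2) = I - 1*(-4) = I + 4 = 4 + I)
(X(7) + E(t, 0))**2 = ((4 + 7) + 0**2)**2 = (11 + 0)**2 = 11**2 = 121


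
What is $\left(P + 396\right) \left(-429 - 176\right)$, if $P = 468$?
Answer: $-522720$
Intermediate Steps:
$\left(P + 396\right) \left(-429 - 176\right) = \left(468 + 396\right) \left(-429 - 176\right) = 864 \left(-429 - 176\right) = 864 \left(-605\right) = -522720$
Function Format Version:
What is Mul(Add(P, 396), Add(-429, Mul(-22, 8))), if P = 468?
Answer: -522720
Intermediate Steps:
Mul(Add(P, 396), Add(-429, Mul(-22, 8))) = Mul(Add(468, 396), Add(-429, Mul(-22, 8))) = Mul(864, Add(-429, -176)) = Mul(864, -605) = -522720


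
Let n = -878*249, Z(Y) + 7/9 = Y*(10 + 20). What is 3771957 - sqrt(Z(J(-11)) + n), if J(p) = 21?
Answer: 3771957 - I*sqrt(1961935)/3 ≈ 3.772e+6 - 466.9*I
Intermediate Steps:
Z(Y) = -7/9 + 30*Y (Z(Y) = -7/9 + Y*(10 + 20) = -7/9 + Y*30 = -7/9 + 30*Y)
n = -218622
3771957 - sqrt(Z(J(-11)) + n) = 3771957 - sqrt((-7/9 + 30*21) - 218622) = 3771957 - sqrt((-7/9 + 630) - 218622) = 3771957 - sqrt(5663/9 - 218622) = 3771957 - sqrt(-1961935/9) = 3771957 - I*sqrt(1961935)/3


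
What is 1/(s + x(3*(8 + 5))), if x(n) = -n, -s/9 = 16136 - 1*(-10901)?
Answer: -1/243372 ≈ -4.1089e-6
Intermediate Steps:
s = -243333 (s = -9*(16136 - 1*(-10901)) = -9*(16136 + 10901) = -9*27037 = -243333)
1/(s + x(3*(8 + 5))) = 1/(-243333 - 3*(8 + 5)) = 1/(-243333 - 3*13) = 1/(-243333 - 1*39) = 1/(-243333 - 39) = 1/(-243372) = -1/243372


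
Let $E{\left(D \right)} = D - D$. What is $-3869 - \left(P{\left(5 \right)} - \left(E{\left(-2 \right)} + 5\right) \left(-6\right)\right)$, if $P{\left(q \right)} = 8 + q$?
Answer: $-3912$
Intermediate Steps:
$E{\left(D \right)} = 0$
$-3869 - \left(P{\left(5 \right)} - \left(E{\left(-2 \right)} + 5\right) \left(-6\right)\right) = -3869 - \left(\left(8 + 5\right) - \left(0 + 5\right) \left(-6\right)\right) = -3869 - \left(13 - 5 \left(-6\right)\right) = -3869 - \left(13 - -30\right) = -3869 - \left(13 + 30\right) = -3869 - 43 = -3912$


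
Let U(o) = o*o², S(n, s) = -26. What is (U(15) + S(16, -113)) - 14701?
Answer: -11352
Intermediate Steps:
U(o) = o³
(U(15) + S(16, -113)) - 14701 = (15³ - 26) - 14701 = (3375 - 26) - 14701 = 3349 - 14701 = -11352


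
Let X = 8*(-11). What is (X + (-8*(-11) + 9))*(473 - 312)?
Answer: 1449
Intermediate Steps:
X = -88
(X + (-8*(-11) + 9))*(473 - 312) = (-88 + (-8*(-11) + 9))*(473 - 312) = (-88 + (88 + 9))*161 = (-88 + 97)*161 = 9*161 = 1449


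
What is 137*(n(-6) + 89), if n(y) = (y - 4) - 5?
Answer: 10138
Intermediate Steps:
n(y) = -9 + y (n(y) = (-4 + y) - 5 = -9 + y)
137*(n(-6) + 89) = 137*((-9 - 6) + 89) = 137*(-15 + 89) = 137*74 = 10138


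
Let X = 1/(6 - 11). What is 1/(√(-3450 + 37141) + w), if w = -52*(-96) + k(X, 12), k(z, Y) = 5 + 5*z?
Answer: 4996/24926325 - √33691/24926325 ≈ 0.00019307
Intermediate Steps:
X = -⅕ (X = 1/(-5) = -⅕ ≈ -0.20000)
w = 4996 (w = -52*(-96) + (5 + 5*(-⅕)) = 4992 + (5 - 1) = 4992 + 4 = 4996)
1/(√(-3450 + 37141) + w) = 1/(√(-3450 + 37141) + 4996) = 1/(√33691 + 4996) = 1/(4996 + √33691)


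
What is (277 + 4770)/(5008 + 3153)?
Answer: 5047/8161 ≈ 0.61843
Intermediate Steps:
(277 + 4770)/(5008 + 3153) = 5047/8161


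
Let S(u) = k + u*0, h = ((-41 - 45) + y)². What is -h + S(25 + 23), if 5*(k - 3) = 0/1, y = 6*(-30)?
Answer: -70753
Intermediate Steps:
y = -180
k = 3 (k = 3 + (0/1)/5 = 3 + (0*1)/5 = 3 + (⅕)*0 = 3 + 0 = 3)
h = 70756 (h = ((-41 - 45) - 180)² = (-86 - 180)² = (-266)² = 70756)
S(u) = 3 (S(u) = 3 + u*0 = 3 + 0 = 3)
-h + S(25 + 23) = -1*70756 + 3 = -70756 + 3 = -70753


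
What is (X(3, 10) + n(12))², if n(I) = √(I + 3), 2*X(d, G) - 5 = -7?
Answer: (1 - √15)² ≈ 8.2540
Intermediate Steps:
X(d, G) = -1 (X(d, G) = 5/2 + (½)*(-7) = 5/2 - 7/2 = -1)
n(I) = √(3 + I)
(X(3, 10) + n(12))² = (-1 + √(3 + 12))² = (-1 + √15)²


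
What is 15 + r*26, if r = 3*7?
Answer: 561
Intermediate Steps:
r = 21
15 + r*26 = 15 + 21*26 = 15 + 546 = 561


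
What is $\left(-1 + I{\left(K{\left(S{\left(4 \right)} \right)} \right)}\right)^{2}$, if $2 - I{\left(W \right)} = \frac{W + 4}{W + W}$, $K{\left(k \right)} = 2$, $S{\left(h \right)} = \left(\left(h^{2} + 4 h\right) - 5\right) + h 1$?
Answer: $\frac{1}{4} \approx 0.25$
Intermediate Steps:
$S{\left(h \right)} = -5 + h^{2} + 5 h$ ($S{\left(h \right)} = \left(-5 + h^{2} + 4 h\right) + h = -5 + h^{2} + 5 h$)
$I{\left(W \right)} = 2 - \frac{4 + W}{2 W}$ ($I{\left(W \right)} = 2 - \frac{W + 4}{W + W} = 2 - \frac{4 + W}{2 W}$)
$\left(-1 + I{\left(K{\left(S{\left(4 \right)} \right)} \right)}\right)^{2} = \left(-1 + \left(\frac{3}{2} - \frac{2}{2}\right)\right)^{2} = \left(-1 + \left(\frac{3}{2} - 1\right)\right)^{2} = \left(-1 + \frac{1}{2}\right)^{2} = \left(- \frac{1}{2}\right)^{2} = \frac{1}{4}$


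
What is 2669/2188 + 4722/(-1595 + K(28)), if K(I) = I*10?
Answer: -6822001/2877220 ≈ -2.3710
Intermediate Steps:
K(I) = 10*I
2669/2188 + 4722/(-1595 + K(28)) = 2669/2188 + 4722/(-1595 + 10*28) = 2669*(1/2188) + 4722/(-1595 + 280) = 2669/2188 + 4722/(-1315) = 2669/2188 + 4722*(-1/1315) = 2669/2188 - 4722/1315 = -6822001/2877220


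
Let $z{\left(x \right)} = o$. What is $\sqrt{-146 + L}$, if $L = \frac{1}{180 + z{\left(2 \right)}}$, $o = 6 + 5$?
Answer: $\frac{13 i \sqrt{31515}}{191} \approx 12.083 i$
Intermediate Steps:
$o = 11$
$z{\left(x \right)} = 11$
$L = \frac{1}{191}$ ($L = \frac{1}{180 + 11} = \frac{1}{191} \approx 0.0052356$)
$\sqrt{-146 + L} = \sqrt{-146 + \frac{1}{191}} = \sqrt{- \frac{27885}{191}} = \frac{13 i \sqrt{31515}}{191}$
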